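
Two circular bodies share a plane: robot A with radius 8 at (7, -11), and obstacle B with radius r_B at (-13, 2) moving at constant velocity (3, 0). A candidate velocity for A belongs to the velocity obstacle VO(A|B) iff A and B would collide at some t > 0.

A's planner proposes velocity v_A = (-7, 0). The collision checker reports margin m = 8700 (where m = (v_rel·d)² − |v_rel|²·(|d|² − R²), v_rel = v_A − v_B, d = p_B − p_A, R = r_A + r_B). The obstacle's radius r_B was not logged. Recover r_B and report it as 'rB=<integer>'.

m = 8700
d = (-20, 13);  v_rel = (-10, 0),  |v_rel|² = 100
v_rel×d = (-10)·(13) − (0)·(-20) = -130
since m = R²·100 − (-130)²:  R² = (16900 + 8700) / 100 = 256
R = √256 = 16  ⇒  r_B = 16 − 8 = 8

rB=8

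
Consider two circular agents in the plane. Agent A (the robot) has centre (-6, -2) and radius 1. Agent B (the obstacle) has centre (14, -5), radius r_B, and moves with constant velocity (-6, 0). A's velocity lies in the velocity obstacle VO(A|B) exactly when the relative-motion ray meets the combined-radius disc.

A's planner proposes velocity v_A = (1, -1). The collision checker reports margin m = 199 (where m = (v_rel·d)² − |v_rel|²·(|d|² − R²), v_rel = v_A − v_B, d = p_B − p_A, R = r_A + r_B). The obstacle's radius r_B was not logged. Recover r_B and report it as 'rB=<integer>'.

m = 199
d = (20, -3);  v_rel = (7, -1),  |v_rel|² = 50
v_rel×d = (7)·(-3) − (-1)·(20) = -1
since m = R²·50 − (-1)²:  R² = (1 + 199) / 50 = 4
R = √4 = 2  ⇒  r_B = 2 − 1 = 1

rB=1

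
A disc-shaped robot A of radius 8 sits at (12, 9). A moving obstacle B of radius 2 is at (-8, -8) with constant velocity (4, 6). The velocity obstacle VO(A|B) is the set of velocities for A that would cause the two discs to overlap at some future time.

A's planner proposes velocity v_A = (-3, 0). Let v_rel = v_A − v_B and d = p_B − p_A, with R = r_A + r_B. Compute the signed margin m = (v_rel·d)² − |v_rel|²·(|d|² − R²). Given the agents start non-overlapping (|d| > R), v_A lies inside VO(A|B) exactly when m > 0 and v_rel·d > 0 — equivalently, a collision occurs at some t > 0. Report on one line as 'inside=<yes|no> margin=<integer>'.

d = (-20, -17),  |d|² = 689;  R = 8+2 = 10,  c = 689−10² = 589
v_rel = (-7, -6),  |v_rel|² = 85;  v_rel·d = (-7)·(-20) + (-6)·(-17) = 242
85·t² − 484·t + 589 = 0  ⇒  m = 242² − 85·589 = 8499
m = 8499 > 0,  v_rel·d = 242 > 0  ⇒  inside

inside=yes margin=8499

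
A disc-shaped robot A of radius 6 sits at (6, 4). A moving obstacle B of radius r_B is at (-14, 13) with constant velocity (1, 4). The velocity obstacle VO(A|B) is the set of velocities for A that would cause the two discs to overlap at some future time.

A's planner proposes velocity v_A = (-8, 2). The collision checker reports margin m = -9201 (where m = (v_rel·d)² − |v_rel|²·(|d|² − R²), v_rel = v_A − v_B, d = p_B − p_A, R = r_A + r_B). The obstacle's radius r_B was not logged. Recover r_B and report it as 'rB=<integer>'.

m = -9201
d = (-20, 9);  v_rel = (-9, -2),  |v_rel|² = 85
v_rel×d = (-9)·(9) − (-2)·(-20) = -121
since m = R²·85 − (-121)²:  R² = (14641 + -9201) / 85 = 64
R = √64 = 8  ⇒  r_B = 8 − 6 = 2

rB=2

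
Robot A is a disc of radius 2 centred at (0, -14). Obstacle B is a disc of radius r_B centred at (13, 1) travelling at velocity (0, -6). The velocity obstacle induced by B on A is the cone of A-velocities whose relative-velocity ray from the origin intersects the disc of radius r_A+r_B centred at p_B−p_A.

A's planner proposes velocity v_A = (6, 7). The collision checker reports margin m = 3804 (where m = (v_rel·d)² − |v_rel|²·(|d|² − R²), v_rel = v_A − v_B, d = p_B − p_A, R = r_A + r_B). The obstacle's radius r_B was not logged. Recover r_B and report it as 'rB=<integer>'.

m = 3804
d = (13, 15);  v_rel = (6, 13),  |v_rel|² = 205
v_rel×d = (6)·(15) − (13)·(13) = -79
since m = R²·205 − (-79)²:  R² = (6241 + 3804) / 205 = 49
R = √49 = 7  ⇒  r_B = 7 − 2 = 5

rB=5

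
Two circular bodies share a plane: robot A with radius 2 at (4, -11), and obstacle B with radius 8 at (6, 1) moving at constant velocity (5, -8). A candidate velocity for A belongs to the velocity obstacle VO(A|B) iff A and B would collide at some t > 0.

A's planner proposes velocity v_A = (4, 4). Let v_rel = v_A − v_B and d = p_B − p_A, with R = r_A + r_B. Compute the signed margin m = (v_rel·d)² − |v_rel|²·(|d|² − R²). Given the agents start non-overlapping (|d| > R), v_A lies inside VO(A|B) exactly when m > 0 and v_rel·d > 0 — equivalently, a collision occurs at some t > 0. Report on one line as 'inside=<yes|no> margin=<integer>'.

d = (2, 12),  |d|² = 148;  R = 2+8 = 10,  c = 148−10² = 48
v_rel = (-1, 12),  |v_rel|² = 145;  v_rel·d = (-1)·(2) + (12)·(12) = 142
145·t² − 284·t + 48 = 0  ⇒  m = 142² − 145·48 = 13204
m = 13204 > 0,  v_rel·d = 142 > 0  ⇒  inside

inside=yes margin=13204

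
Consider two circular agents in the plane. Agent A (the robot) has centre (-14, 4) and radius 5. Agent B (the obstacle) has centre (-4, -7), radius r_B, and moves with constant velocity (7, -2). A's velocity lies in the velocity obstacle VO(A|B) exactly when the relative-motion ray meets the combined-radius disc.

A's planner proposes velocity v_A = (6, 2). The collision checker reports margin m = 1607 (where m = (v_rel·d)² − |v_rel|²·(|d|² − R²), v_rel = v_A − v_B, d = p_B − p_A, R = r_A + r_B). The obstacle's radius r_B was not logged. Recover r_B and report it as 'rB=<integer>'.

m = 1607
d = (10, -11);  v_rel = (-1, 4),  |v_rel|² = 17
v_rel×d = (-1)·(-11) − (4)·(10) = -29
since m = R²·17 − (-29)²:  R² = (841 + 1607) / 17 = 144
R = √144 = 12  ⇒  r_B = 12 − 5 = 7

rB=7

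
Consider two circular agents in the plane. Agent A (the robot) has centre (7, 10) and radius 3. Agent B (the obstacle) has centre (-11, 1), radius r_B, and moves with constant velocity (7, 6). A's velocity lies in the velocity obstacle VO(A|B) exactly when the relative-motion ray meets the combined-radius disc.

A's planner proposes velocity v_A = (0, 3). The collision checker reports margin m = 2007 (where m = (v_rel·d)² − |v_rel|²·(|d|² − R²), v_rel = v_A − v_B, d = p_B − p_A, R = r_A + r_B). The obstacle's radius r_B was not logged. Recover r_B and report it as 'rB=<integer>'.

m = 2007
d = (-18, -9);  v_rel = (-7, -3),  |v_rel|² = 58
v_rel×d = (-7)·(-9) − (-3)·(-18) = 9
since m = R²·58 − 9²:  R² = (81 + 2007) / 58 = 36
R = √36 = 6  ⇒  r_B = 6 − 3 = 3

rB=3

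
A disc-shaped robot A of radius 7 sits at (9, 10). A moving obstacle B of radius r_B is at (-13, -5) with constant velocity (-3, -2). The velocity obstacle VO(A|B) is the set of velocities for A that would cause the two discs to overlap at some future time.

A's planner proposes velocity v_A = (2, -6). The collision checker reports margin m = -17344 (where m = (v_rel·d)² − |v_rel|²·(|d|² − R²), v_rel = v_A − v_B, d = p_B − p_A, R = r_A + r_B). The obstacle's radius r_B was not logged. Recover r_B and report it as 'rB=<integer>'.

m = -17344
d = (-22, -15);  v_rel = (5, -4),  |v_rel|² = 41
v_rel×d = (5)·(-15) − (-4)·(-22) = -163
since m = R²·41 − (-163)²:  R² = (26569 + -17344) / 41 = 225
R = √225 = 15  ⇒  r_B = 15 − 7 = 8

rB=8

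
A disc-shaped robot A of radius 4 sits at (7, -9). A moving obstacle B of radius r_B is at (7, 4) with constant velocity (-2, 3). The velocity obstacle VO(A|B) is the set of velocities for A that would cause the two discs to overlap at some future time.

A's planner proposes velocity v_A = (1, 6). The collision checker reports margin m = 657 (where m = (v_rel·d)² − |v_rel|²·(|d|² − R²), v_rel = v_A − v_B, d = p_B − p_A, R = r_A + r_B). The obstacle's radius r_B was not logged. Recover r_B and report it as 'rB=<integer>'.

m = 657
d = (0, 13);  v_rel = (3, 3),  |v_rel|² = 18
v_rel×d = (3)·(13) − (3)·(0) = 39
since m = R²·18 − 39²:  R² = (1521 + 657) / 18 = 121
R = √121 = 11  ⇒  r_B = 11 − 4 = 7

rB=7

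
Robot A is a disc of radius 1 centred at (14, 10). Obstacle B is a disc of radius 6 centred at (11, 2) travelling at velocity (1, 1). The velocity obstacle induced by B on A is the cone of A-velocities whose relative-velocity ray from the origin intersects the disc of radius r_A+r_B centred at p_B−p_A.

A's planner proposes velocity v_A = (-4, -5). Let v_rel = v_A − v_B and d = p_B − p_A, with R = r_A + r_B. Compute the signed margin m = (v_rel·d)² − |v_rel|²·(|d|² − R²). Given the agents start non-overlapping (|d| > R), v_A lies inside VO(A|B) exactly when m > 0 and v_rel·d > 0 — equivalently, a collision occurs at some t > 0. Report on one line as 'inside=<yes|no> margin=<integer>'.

d = (-3, -8),  |d|² = 73;  R = 1+6 = 7,  c = 73−7² = 24
v_rel = (-5, -6),  |v_rel|² = 61;  v_rel·d = (-5)·(-3) + (-6)·(-8) = 63
61·t² − 126·t + 24 = 0  ⇒  m = 63² − 61·24 = 2505
m = 2505 > 0,  v_rel·d = 63 > 0  ⇒  inside

inside=yes margin=2505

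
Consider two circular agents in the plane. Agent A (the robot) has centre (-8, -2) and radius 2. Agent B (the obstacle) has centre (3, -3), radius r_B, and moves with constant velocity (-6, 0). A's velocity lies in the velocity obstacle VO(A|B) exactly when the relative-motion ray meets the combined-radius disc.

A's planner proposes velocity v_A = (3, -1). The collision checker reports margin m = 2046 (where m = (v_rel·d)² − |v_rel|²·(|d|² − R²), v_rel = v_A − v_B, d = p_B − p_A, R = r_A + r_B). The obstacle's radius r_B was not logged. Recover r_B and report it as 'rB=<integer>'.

m = 2046
d = (11, -1);  v_rel = (9, -1),  |v_rel|² = 82
v_rel×d = (9)·(-1) − (-1)·(11) = 2
since m = R²·82 − 2²:  R² = (4 + 2046) / 82 = 25
R = √25 = 5  ⇒  r_B = 5 − 2 = 3

rB=3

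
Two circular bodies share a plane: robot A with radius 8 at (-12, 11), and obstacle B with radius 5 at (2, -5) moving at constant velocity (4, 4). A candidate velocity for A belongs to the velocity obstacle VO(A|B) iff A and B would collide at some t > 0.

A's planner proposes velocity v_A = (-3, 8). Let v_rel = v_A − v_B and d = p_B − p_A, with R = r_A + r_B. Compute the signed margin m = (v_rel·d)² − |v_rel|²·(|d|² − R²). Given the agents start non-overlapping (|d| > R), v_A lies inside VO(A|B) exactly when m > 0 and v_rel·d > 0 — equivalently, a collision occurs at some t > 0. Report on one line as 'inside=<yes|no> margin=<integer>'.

d = (14, -16),  |d|² = 452;  R = 8+5 = 13,  c = 452−13² = 283
v_rel = (-7, 4),  |v_rel|² = 65;  v_rel·d = (-7)·(14) + (4)·(-16) = -162
65·t² + 324·t + 283 = 0  ⇒  m = (-162)² − 65·283 = 7849
m = 7849 > 0,  v_rel·d = -162 < 0  ⇒  outside

inside=no margin=7849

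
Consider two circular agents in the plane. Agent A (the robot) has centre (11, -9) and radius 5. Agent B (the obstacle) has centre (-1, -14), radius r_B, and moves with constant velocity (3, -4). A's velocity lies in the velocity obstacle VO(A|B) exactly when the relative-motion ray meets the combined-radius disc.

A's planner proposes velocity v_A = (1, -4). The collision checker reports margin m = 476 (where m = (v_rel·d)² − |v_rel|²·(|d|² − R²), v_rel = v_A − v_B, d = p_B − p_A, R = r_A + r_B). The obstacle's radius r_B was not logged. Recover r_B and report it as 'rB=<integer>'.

m = 476
d = (-12, -5);  v_rel = (-2, 0),  |v_rel|² = 4
v_rel×d = (-2)·(-5) − (0)·(-12) = 10
since m = R²·4 − 10²:  R² = (100 + 476) / 4 = 144
R = √144 = 12  ⇒  r_B = 12 − 5 = 7

rB=7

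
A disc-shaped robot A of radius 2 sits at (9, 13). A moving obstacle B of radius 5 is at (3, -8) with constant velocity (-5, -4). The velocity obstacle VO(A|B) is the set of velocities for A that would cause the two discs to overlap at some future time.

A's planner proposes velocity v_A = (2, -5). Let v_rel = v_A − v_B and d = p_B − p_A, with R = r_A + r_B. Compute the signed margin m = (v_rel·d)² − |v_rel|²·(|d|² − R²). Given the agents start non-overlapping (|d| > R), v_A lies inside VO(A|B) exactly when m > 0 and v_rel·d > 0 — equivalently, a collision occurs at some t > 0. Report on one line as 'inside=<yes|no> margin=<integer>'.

d = (-6, -21),  |d|² = 477;  R = 2+5 = 7,  c = 477−7² = 428
v_rel = (7, -1),  |v_rel|² = 50;  v_rel·d = (7)·(-6) + (-1)·(-21) = -21
50·t² + 42·t + 428 = 0  ⇒  m = (-21)² − 50·428 = -20959
m = -20959 < 0,  v_rel·d = -21 < 0  ⇒  outside

inside=no margin=-20959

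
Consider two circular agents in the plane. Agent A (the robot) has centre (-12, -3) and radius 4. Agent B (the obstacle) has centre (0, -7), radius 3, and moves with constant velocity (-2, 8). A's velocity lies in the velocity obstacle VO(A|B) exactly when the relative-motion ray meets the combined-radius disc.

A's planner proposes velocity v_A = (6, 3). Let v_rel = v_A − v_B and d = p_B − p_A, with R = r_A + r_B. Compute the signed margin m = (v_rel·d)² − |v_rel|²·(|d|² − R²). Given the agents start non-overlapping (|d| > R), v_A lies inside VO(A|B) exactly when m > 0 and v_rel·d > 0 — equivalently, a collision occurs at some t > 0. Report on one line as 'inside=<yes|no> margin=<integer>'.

d = (12, -4),  |d|² = 160;  R = 4+3 = 7,  c = 160−7² = 111
v_rel = (8, -5),  |v_rel|² = 89;  v_rel·d = (8)·(12) + (-5)·(-4) = 116
89·t² − 232·t + 111 = 0  ⇒  m = 116² − 89·111 = 3577
m = 3577 > 0,  v_rel·d = 116 > 0  ⇒  inside

inside=yes margin=3577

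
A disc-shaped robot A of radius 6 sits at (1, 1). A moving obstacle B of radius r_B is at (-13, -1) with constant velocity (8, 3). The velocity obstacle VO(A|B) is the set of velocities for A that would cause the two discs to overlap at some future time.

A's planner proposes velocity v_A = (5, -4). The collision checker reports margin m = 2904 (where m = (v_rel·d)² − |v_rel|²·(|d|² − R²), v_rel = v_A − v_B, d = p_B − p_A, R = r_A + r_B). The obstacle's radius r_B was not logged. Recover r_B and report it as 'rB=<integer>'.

m = 2904
d = (-14, -2);  v_rel = (-3, -7),  |v_rel|² = 58
v_rel×d = (-3)·(-2) − (-7)·(-14) = -92
since m = R²·58 − (-92)²:  R² = (8464 + 2904) / 58 = 196
R = √196 = 14  ⇒  r_B = 14 − 6 = 8

rB=8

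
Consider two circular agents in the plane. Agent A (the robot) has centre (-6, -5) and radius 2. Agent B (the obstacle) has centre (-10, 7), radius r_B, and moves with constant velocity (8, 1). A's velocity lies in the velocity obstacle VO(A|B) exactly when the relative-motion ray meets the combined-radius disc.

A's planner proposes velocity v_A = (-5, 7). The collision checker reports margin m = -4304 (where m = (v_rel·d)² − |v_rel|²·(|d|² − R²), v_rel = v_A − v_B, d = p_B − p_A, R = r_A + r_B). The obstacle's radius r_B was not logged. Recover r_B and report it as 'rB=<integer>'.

m = -4304
d = (-4, 12);  v_rel = (-13, 6),  |v_rel|² = 205
v_rel×d = (-13)·(12) − (6)·(-4) = -132
since m = R²·205 − (-132)²:  R² = (17424 + -4304) / 205 = 64
R = √64 = 8  ⇒  r_B = 8 − 2 = 6

rB=6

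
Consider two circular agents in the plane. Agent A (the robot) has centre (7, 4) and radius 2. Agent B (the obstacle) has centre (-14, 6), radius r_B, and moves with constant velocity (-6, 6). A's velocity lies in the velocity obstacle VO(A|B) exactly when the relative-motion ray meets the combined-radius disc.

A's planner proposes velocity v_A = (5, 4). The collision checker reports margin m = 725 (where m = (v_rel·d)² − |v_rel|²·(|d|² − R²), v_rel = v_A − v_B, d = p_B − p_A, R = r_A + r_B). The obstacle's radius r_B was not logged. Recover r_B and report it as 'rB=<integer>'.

m = 725
d = (-21, 2);  v_rel = (11, -2),  |v_rel|² = 125
v_rel×d = (11)·(2) − (-2)·(-21) = -20
since m = R²·125 − (-20)²:  R² = (400 + 725) / 125 = 9
R = √9 = 3  ⇒  r_B = 3 − 2 = 1

rB=1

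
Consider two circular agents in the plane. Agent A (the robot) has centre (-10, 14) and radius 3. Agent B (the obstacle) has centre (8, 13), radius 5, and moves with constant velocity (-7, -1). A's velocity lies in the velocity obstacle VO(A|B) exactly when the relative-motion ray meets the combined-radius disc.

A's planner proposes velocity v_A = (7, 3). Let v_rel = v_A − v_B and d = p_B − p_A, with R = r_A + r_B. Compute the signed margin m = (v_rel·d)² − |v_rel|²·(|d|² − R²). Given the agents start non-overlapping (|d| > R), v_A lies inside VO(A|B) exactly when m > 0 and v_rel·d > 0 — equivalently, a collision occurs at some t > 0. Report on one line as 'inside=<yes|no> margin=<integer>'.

d = (18, -1),  |d|² = 325;  R = 3+5 = 8,  c = 325−8² = 261
v_rel = (14, 4),  |v_rel|² = 212;  v_rel·d = (14)·(18) + (4)·(-1) = 248
212·t² − 496·t + 261 = 0  ⇒  m = 248² − 212·261 = 6172
m = 6172 > 0,  v_rel·d = 248 > 0  ⇒  inside

inside=yes margin=6172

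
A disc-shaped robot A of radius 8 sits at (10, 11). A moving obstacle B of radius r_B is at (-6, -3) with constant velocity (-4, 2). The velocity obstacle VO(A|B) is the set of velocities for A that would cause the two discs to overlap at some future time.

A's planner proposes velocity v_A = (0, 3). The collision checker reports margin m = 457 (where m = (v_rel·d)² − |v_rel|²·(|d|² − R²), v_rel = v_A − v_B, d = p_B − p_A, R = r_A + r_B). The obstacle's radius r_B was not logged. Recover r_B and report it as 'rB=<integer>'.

m = 457
d = (-16, -14);  v_rel = (4, 1),  |v_rel|² = 17
v_rel×d = (4)·(-14) − (1)·(-16) = -40
since m = R²·17 − (-40)²:  R² = (1600 + 457) / 17 = 121
R = √121 = 11  ⇒  r_B = 11 − 8 = 3

rB=3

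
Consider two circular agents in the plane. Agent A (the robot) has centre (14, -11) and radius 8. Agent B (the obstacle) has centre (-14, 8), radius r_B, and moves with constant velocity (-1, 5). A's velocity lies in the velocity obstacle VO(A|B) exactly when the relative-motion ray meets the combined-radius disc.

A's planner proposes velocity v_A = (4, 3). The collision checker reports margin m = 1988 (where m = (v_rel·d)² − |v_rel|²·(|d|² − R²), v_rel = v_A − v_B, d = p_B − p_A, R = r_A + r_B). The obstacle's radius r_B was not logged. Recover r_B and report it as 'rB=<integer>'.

m = 1988
d = (-28, 19);  v_rel = (5, -2),  |v_rel|² = 29
v_rel×d = (5)·(19) − (-2)·(-28) = 39
since m = R²·29 − 39²:  R² = (1521 + 1988) / 29 = 121
R = √121 = 11  ⇒  r_B = 11 − 8 = 3

rB=3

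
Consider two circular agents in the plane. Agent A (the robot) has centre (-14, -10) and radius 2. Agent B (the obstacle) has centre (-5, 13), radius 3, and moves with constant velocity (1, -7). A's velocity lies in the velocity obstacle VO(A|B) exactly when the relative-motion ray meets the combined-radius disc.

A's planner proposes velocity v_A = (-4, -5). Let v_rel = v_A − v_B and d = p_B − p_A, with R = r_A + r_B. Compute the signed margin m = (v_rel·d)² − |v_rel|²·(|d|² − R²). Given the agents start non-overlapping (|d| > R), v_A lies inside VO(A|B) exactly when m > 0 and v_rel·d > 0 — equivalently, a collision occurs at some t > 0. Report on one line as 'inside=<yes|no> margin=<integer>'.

d = (9, 23),  |d|² = 610;  R = 2+3 = 5,  c = 610−5² = 585
v_rel = (-5, 2),  |v_rel|² = 29;  v_rel·d = (-5)·(9) + (2)·(23) = 1
29·t² − 2·t + 585 = 0  ⇒  m = 1² − 29·585 = -16964
m = -16964 < 0,  v_rel·d = 1 > 0  ⇒  outside

inside=no margin=-16964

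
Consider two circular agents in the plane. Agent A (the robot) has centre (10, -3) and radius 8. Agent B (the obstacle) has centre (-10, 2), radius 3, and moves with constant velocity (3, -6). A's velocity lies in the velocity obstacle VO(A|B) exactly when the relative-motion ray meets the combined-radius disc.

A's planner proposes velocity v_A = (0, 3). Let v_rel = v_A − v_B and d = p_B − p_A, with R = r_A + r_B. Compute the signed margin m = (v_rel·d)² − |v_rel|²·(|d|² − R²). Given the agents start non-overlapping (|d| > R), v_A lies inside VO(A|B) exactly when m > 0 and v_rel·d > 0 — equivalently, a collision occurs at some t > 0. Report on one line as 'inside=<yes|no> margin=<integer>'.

d = (-20, 5),  |d|² = 425;  R = 8+3 = 11,  c = 425−11² = 304
v_rel = (-3, 9),  |v_rel|² = 90;  v_rel·d = (-3)·(-20) + (9)·(5) = 105
90·t² − 210·t + 304 = 0  ⇒  m = 105² − 90·304 = -16335
m = -16335 < 0,  v_rel·d = 105 > 0  ⇒  outside

inside=no margin=-16335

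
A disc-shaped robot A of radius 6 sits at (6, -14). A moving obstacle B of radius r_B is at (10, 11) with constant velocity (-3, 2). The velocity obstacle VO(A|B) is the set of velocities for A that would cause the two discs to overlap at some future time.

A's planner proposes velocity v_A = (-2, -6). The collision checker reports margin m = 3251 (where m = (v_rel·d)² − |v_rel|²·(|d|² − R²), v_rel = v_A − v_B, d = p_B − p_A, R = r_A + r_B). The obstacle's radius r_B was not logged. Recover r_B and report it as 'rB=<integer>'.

m = 3251
d = (4, 25);  v_rel = (1, -8),  |v_rel|² = 65
v_rel×d = (1)·(25) − (-8)·(4) = 57
since m = R²·65 − 57²:  R² = (3249 + 3251) / 65 = 100
R = √100 = 10  ⇒  r_B = 10 − 6 = 4

rB=4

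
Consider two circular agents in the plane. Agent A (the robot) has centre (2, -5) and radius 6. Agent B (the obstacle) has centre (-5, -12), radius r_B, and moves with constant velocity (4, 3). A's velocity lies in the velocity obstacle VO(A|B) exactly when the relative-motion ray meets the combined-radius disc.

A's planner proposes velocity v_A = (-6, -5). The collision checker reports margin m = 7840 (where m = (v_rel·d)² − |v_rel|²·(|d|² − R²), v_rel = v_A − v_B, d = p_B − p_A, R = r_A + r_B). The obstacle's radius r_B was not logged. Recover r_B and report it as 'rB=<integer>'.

m = 7840
d = (-7, -7);  v_rel = (-10, -8),  |v_rel|² = 164
v_rel×d = (-10)·(-7) − (-8)·(-7) = 14
since m = R²·164 − 14²:  R² = (196 + 7840) / 164 = 49
R = √49 = 7  ⇒  r_B = 7 − 6 = 1

rB=1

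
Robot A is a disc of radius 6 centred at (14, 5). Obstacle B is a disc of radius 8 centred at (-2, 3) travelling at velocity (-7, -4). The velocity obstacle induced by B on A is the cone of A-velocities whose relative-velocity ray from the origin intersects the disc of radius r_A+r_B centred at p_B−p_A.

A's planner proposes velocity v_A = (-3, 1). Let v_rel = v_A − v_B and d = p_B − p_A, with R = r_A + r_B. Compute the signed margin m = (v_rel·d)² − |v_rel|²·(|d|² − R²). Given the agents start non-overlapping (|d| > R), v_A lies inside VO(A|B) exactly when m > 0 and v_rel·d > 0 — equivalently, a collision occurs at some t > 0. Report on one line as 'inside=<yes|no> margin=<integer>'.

d = (-16, -2),  |d|² = 260;  R = 6+8 = 14,  c = 260−14² = 64
v_rel = (4, 5),  |v_rel|² = 41;  v_rel·d = (4)·(-16) + (5)·(-2) = -74
41·t² + 148·t + 64 = 0  ⇒  m = (-74)² − 41·64 = 2852
m = 2852 > 0,  v_rel·d = -74 < 0  ⇒  outside

inside=no margin=2852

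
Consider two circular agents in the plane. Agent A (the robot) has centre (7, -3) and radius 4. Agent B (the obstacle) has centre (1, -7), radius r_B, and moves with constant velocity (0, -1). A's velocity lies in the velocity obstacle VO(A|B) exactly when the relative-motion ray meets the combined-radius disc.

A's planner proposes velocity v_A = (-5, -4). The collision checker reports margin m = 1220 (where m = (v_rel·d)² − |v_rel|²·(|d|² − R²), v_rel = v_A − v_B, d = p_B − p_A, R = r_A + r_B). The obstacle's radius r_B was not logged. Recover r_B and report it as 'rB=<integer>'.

m = 1220
d = (-6, -4);  v_rel = (-5, -3),  |v_rel|² = 34
v_rel×d = (-5)·(-4) − (-3)·(-6) = 2
since m = R²·34 − 2²:  R² = (4 + 1220) / 34 = 36
R = √36 = 6  ⇒  r_B = 6 − 4 = 2

rB=2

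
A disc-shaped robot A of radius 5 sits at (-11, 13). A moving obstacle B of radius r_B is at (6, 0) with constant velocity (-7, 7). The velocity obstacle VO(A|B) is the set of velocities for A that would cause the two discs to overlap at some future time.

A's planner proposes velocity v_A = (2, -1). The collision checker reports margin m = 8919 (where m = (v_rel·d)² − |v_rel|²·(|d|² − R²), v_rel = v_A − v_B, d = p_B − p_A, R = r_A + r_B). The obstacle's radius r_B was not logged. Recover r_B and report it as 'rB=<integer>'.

m = 8919
d = (17, -13);  v_rel = (9, -8),  |v_rel|² = 145
v_rel×d = (9)·(-13) − (-8)·(17) = 19
since m = R²·145 − 19²:  R² = (361 + 8919) / 145 = 64
R = √64 = 8  ⇒  r_B = 8 − 5 = 3

rB=3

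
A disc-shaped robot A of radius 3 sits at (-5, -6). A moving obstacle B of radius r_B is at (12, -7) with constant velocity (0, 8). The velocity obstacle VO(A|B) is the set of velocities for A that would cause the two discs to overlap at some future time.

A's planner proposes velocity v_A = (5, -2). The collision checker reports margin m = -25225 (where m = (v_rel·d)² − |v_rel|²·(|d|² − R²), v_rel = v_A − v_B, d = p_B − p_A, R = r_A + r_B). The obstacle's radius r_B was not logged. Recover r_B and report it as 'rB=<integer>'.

m = -25225
d = (17, -1);  v_rel = (5, -10),  |v_rel|² = 125
v_rel×d = (5)·(-1) − (-10)·(17) = 165
since m = R²·125 − 165²:  R² = (27225 + -25225) / 125 = 16
R = √16 = 4  ⇒  r_B = 4 − 3 = 1

rB=1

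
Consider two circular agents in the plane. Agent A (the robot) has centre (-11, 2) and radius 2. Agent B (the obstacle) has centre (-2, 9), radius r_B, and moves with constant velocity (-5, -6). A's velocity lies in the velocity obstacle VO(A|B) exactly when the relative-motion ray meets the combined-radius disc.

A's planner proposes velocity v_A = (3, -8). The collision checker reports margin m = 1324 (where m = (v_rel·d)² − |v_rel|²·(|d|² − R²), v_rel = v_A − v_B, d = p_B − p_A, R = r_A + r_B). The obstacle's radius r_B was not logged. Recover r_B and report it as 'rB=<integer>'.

m = 1324
d = (9, 7);  v_rel = (8, -2),  |v_rel|² = 68
v_rel×d = (8)·(7) − (-2)·(9) = 74
since m = R²·68 − 74²:  R² = (5476 + 1324) / 68 = 100
R = √100 = 10  ⇒  r_B = 10 − 2 = 8

rB=8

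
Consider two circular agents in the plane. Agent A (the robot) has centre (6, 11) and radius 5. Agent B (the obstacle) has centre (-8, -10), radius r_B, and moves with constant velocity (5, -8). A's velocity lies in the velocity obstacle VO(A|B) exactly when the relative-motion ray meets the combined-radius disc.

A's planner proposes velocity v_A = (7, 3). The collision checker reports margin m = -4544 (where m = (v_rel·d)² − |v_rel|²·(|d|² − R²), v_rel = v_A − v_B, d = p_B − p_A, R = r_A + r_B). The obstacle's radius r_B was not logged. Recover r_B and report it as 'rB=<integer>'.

m = -4544
d = (-14, -21);  v_rel = (2, 11),  |v_rel|² = 125
v_rel×d = (2)·(-21) − (11)·(-14) = 112
since m = R²·125 − 112²:  R² = (12544 + -4544) / 125 = 64
R = √64 = 8  ⇒  r_B = 8 − 5 = 3

rB=3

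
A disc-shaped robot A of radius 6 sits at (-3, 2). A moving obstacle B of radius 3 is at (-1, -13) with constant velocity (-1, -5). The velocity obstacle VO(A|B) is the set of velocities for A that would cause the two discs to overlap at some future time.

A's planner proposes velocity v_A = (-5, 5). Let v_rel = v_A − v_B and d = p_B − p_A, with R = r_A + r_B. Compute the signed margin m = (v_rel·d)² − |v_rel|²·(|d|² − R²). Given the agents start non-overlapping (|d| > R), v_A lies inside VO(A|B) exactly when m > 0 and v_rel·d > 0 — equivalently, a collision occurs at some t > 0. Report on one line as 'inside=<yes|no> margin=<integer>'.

d = (2, -15),  |d|² = 229;  R = 6+3 = 9,  c = 229−9² = 148
v_rel = (-4, 10),  |v_rel|² = 116;  v_rel·d = (-4)·(2) + (10)·(-15) = -158
116·t² + 316·t + 148 = 0  ⇒  m = (-158)² − 116·148 = 7796
m = 7796 > 0,  v_rel·d = -158 < 0  ⇒  outside

inside=no margin=7796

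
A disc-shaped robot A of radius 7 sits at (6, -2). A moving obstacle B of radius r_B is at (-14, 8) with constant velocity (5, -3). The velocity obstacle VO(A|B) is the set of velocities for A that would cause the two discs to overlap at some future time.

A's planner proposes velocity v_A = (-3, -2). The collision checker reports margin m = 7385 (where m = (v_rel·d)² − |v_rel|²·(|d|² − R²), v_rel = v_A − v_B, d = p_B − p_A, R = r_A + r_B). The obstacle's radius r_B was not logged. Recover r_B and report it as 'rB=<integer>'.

m = 7385
d = (-20, 10);  v_rel = (-8, 1),  |v_rel|² = 65
v_rel×d = (-8)·(10) − (1)·(-20) = -60
since m = R²·65 − (-60)²:  R² = (3600 + 7385) / 65 = 169
R = √169 = 13  ⇒  r_B = 13 − 7 = 6

rB=6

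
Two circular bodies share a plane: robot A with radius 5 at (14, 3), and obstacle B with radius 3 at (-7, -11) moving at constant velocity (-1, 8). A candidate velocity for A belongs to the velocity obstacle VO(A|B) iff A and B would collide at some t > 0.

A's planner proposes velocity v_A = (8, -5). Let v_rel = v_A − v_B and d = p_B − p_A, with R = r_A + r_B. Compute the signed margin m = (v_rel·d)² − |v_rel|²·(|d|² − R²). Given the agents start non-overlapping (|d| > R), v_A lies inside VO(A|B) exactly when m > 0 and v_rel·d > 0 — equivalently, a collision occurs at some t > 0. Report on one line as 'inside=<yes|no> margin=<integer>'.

d = (-21, -14),  |d|² = 637;  R = 5+3 = 8,  c = 637−8² = 573
v_rel = (9, -13),  |v_rel|² = 250;  v_rel·d = (9)·(-21) + (-13)·(-14) = -7
250·t² + 14·t + 573 = 0  ⇒  m = (-7)² − 250·573 = -143201
m = -143201 < 0,  v_rel·d = -7 < 0  ⇒  outside

inside=no margin=-143201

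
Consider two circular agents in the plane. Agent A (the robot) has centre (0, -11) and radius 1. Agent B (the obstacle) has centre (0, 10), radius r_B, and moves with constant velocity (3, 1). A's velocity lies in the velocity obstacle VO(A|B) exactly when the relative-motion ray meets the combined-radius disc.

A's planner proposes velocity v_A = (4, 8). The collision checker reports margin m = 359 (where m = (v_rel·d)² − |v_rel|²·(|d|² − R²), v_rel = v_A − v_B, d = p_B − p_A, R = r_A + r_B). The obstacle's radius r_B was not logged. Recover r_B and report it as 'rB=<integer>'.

m = 359
d = (0, 21);  v_rel = (1, 7),  |v_rel|² = 50
v_rel×d = (1)·(21) − (7)·(0) = 21
since m = R²·50 − 21²:  R² = (441 + 359) / 50 = 16
R = √16 = 4  ⇒  r_B = 4 − 1 = 3

rB=3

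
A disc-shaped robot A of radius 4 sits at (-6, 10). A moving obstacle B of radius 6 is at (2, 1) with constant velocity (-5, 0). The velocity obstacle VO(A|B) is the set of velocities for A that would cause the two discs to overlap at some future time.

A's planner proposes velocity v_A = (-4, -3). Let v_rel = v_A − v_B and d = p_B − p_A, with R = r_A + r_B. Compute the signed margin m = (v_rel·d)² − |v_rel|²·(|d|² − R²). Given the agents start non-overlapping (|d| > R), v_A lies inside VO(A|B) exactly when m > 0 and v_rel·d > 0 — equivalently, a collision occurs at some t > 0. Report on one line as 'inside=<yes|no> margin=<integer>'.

d = (8, -9),  |d|² = 145;  R = 4+6 = 10,  c = 145−10² = 45
v_rel = (1, -3),  |v_rel|² = 10;  v_rel·d = (1)·(8) + (-3)·(-9) = 35
10·t² − 70·t + 45 = 0  ⇒  m = 35² − 10·45 = 775
m = 775 > 0,  v_rel·d = 35 > 0  ⇒  inside

inside=yes margin=775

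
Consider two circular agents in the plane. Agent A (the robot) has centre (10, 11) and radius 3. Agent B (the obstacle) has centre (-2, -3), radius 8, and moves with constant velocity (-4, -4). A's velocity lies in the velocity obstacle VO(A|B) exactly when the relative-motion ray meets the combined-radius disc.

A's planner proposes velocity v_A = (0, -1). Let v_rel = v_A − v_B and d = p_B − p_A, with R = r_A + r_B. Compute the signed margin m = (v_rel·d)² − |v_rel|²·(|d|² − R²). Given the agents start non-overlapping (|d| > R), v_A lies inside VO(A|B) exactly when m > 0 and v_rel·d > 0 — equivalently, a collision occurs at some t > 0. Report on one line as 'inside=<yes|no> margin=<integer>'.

d = (-12, -14),  |d|² = 340;  R = 3+8 = 11,  c = 340−11² = 219
v_rel = (4, 3),  |v_rel|² = 25;  v_rel·d = (4)·(-12) + (3)·(-14) = -90
25·t² + 180·t + 219 = 0  ⇒  m = (-90)² − 25·219 = 2625
m = 2625 > 0,  v_rel·d = -90 < 0  ⇒  outside

inside=no margin=2625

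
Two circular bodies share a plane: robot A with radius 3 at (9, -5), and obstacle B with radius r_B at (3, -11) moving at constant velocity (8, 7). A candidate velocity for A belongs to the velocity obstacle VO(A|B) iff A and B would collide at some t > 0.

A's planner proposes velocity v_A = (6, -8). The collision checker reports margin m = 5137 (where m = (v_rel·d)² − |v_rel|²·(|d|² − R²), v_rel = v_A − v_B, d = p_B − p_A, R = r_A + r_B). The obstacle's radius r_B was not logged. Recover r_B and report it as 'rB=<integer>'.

m = 5137
d = (-6, -6);  v_rel = (-2, -15),  |v_rel|² = 229
v_rel×d = (-2)·(-6) − (-15)·(-6) = -78
since m = R²·229 − (-78)²:  R² = (6084 + 5137) / 229 = 49
R = √49 = 7  ⇒  r_B = 7 − 3 = 4

rB=4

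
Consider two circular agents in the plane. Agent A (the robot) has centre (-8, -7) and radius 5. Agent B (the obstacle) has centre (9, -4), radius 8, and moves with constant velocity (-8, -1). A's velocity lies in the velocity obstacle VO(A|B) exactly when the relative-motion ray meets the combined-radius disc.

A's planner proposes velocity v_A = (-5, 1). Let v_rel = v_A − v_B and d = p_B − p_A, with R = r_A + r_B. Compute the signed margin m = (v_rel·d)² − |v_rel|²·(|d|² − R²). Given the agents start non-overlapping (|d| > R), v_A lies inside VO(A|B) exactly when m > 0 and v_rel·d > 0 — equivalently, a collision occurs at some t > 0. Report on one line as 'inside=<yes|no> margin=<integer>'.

d = (17, 3),  |d|² = 298;  R = 5+8 = 13,  c = 298−13² = 129
v_rel = (3, 2),  |v_rel|² = 13;  v_rel·d = (3)·(17) + (2)·(3) = 57
13·t² − 114·t + 129 = 0  ⇒  m = 57² − 13·129 = 1572
m = 1572 > 0,  v_rel·d = 57 > 0  ⇒  inside

inside=yes margin=1572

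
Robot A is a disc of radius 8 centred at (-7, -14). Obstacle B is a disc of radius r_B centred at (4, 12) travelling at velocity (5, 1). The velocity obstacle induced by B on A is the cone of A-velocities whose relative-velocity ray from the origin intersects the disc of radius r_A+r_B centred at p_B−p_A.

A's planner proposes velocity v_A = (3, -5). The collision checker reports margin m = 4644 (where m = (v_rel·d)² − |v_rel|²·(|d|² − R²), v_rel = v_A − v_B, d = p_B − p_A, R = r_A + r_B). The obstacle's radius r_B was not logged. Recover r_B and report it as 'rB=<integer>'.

m = 4644
d = (11, 26);  v_rel = (-2, -6),  |v_rel|² = 40
v_rel×d = (-2)·(26) − (-6)·(11) = 14
since m = R²·40 − 14²:  R² = (196 + 4644) / 40 = 121
R = √121 = 11  ⇒  r_B = 11 − 8 = 3

rB=3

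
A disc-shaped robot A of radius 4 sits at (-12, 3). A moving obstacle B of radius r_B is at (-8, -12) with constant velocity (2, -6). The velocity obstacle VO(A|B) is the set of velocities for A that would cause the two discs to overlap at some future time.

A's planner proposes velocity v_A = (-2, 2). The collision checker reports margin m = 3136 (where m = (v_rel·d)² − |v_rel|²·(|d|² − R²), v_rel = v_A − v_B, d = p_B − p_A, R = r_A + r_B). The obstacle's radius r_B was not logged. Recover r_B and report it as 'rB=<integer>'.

m = 3136
d = (4, -15);  v_rel = (-4, 8),  |v_rel|² = 80
v_rel×d = (-4)·(-15) − (8)·(4) = 28
since m = R²·80 − 28²:  R² = (784 + 3136) / 80 = 49
R = √49 = 7  ⇒  r_B = 7 − 4 = 3

rB=3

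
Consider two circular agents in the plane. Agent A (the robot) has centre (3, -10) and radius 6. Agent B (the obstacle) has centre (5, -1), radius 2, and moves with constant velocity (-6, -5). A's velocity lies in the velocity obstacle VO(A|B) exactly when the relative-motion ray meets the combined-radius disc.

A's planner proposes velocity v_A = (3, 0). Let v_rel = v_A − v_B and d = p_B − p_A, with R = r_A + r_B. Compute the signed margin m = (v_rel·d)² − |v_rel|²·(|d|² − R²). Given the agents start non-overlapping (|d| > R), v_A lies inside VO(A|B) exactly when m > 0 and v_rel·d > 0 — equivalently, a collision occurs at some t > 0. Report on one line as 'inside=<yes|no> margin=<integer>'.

d = (2, 9),  |d|² = 85;  R = 6+2 = 8,  c = 85−8² = 21
v_rel = (9, 5),  |v_rel|² = 106;  v_rel·d = (9)·(2) + (5)·(9) = 63
106·t² − 126·t + 21 = 0  ⇒  m = 63² − 106·21 = 1743
m = 1743 > 0,  v_rel·d = 63 > 0  ⇒  inside

inside=yes margin=1743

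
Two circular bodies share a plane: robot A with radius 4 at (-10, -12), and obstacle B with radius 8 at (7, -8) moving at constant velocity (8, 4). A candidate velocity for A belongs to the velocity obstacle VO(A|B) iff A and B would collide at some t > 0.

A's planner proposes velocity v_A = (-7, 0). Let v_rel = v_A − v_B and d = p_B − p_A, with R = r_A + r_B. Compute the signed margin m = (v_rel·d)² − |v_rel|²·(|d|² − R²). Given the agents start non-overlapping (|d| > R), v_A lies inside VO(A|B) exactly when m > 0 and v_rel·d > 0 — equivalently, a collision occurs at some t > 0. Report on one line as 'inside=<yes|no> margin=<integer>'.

d = (17, 4),  |d|² = 305;  R = 4+8 = 12,  c = 305−12² = 161
v_rel = (-15, -4),  |v_rel|² = 241;  v_rel·d = (-15)·(17) + (-4)·(4) = -271
241·t² + 542·t + 161 = 0  ⇒  m = (-271)² − 241·161 = 34640
m = 34640 > 0,  v_rel·d = -271 < 0  ⇒  outside

inside=no margin=34640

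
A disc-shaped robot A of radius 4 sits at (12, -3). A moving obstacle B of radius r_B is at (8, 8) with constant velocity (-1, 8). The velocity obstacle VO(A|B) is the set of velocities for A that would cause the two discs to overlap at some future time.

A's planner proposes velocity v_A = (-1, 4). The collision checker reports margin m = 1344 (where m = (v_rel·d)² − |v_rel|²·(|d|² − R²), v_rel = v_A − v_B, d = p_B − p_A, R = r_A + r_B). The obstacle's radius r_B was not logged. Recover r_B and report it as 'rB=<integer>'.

m = 1344
d = (-4, 11);  v_rel = (0, -4),  |v_rel|² = 16
v_rel×d = (0)·(11) − (-4)·(-4) = -16
since m = R²·16 − (-16)²:  R² = (256 + 1344) / 16 = 100
R = √100 = 10  ⇒  r_B = 10 − 4 = 6

rB=6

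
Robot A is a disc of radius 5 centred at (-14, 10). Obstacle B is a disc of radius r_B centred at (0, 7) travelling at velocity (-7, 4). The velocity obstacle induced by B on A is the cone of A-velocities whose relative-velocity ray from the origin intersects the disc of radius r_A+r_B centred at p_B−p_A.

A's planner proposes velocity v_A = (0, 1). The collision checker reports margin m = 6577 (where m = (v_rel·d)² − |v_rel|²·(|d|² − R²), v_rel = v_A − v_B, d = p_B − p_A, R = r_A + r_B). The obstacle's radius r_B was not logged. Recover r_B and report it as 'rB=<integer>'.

m = 6577
d = (14, -3);  v_rel = (7, -3),  |v_rel|² = 58
v_rel×d = (7)·(-3) − (-3)·(14) = 21
since m = R²·58 − 21²:  R² = (441 + 6577) / 58 = 121
R = √121 = 11  ⇒  r_B = 11 − 5 = 6

rB=6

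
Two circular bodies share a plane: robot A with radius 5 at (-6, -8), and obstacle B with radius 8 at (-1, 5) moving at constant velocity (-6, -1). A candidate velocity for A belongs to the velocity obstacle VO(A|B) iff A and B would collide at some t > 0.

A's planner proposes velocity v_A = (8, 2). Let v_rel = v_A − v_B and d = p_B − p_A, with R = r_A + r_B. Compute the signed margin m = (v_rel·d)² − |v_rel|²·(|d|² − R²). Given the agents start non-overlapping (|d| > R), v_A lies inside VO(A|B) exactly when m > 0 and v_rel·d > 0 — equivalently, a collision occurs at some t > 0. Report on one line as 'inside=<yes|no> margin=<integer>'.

d = (5, 13),  |d|² = 194;  R = 5+8 = 13,  c = 194−13² = 25
v_rel = (14, 3),  |v_rel|² = 205;  v_rel·d = (14)·(5) + (3)·(13) = 109
205·t² − 218·t + 25 = 0  ⇒  m = 109² − 205·25 = 6756
m = 6756 > 0,  v_rel·d = 109 > 0  ⇒  inside

inside=yes margin=6756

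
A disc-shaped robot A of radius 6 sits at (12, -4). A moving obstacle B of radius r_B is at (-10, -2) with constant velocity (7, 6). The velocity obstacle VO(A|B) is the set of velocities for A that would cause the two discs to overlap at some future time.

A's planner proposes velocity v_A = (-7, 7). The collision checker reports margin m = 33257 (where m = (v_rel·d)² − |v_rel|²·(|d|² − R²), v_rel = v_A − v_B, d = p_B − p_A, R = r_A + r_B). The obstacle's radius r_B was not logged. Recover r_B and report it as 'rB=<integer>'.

m = 33257
d = (-22, 2);  v_rel = (-14, 1),  |v_rel|² = 197
v_rel×d = (-14)·(2) − (1)·(-22) = -6
since m = R²·197 − (-6)²:  R² = (36 + 33257) / 197 = 169
R = √169 = 13  ⇒  r_B = 13 − 6 = 7

rB=7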